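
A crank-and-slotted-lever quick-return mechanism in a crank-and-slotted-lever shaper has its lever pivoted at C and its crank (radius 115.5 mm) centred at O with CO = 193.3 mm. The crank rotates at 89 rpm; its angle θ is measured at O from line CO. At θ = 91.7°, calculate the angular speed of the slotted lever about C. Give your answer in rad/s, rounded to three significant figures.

2.39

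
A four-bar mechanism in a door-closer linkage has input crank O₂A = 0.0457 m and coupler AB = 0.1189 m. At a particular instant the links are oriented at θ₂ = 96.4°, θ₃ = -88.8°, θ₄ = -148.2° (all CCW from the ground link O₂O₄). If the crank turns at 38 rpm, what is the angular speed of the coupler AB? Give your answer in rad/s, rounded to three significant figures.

ω₂ = 3.979 rad/s (from 38 rpm).
Differentiating the loop-closure r₂e^{iθ₂}+r₃e^{iθ₃}=r₁+r₄e^{iθ₄} gives r₂ω₂e^{iθ₂}+r₃ω₃e^{iθ₃}=r₄ω₄e^{iθ₄}.
Eliminating the other unknown: ω₃ = r₂ω₂ sin(θ₄−θ₂) / [r₃ sin(θ₃−θ₄)].
Numerator sine = +0.90334; denominator sine = +0.86074.
Result = 0.0457·3.979·(+0.90334) / (0.1189·(+0.86074)) = +1.6052 rad/s; magnitude 1.6052 rad/s.

1.61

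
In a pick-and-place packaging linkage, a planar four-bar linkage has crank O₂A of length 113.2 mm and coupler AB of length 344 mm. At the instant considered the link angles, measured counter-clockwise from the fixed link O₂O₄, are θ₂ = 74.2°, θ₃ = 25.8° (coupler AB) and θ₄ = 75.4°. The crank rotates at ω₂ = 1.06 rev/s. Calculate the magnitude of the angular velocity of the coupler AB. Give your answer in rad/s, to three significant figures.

ω₂ = 6.66 rad/s (from 1.06 rev/s).
Differentiating the loop-closure r₂e^{iθ₂}+r₃e^{iθ₃}=r₁+r₄e^{iθ₄} gives r₂ω₂e^{iθ₂}+r₃ω₃e^{iθ₃}=r₄ω₄e^{iθ₄}.
Eliminating the other unknown: ω₃ = r₂ω₂ sin(θ₄−θ₂) / [r₃ sin(θ₃−θ₄)].
Numerator sine = +0.02094; denominator sine = -0.76154.
Result = 0.1132·6.66·(+0.02094) / (0.344·(-0.76154)) = -0.060271 rad/s; magnitude 0.060271 rad/s.

0.0603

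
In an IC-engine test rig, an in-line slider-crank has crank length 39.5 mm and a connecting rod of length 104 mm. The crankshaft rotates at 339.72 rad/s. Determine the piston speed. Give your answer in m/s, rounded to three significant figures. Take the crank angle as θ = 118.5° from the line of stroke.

9.53

ω = 339.7 rad/s
For an in-line slider-crank, x = r cosθ + √(L² − r² sin²θ), so v = −rω sinθ·[1 + r cosθ/√(L² − r² sin²θ)].
With r = 0.0395 m, L = 0.104 m, θ = 118.5°: √(L² − r² sin²θ) = 0.098036 m.
v = −0.0395·339.7·0.87882·[1 + 0.0395·-0.47716/0.098036] = -9.5256 m/s.
|v| = 9.5256 m/s.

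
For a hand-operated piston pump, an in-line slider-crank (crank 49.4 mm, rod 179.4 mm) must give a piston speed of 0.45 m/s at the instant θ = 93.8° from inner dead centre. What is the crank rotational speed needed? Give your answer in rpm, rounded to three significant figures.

For an in-line slider-crank, |v_piston| = rω|sinθ|·[1 + r cosθ/√(L² − r² sin²θ)].
With r = 0.0494 m, L = 0.1794 m, θ = 93.8°: the bracketed kinematic factor |dx/dθ| = 0.048356 m.
ω = v/|dx/dθ| = 0.45/0.048356 = 9.306 rad/s.
N = 60ω/(2π) = 88.866 rpm.

88.9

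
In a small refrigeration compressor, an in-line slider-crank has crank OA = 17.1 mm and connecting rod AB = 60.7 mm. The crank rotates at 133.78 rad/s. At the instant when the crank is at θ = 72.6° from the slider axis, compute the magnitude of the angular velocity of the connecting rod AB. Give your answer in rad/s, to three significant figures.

11.7

ω = 133.8 rad/s
The rod makes angle φ with the slider axis where L sinφ = r sinθ; differentiating, L cosφ·φ̇ = r ω cosθ.
L cosφ = √(L² − r² sin²θ) = 0.058466 m.
|ω_rod| = r ω |cosθ| / √(L² − r² sin²θ) = 0.0171·133.8·0.29904/0.058466 = 11.701 rad/s.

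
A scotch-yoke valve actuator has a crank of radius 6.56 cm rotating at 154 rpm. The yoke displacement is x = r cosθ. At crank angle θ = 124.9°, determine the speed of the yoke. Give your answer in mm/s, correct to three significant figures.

868

ω = 16.13 rad/s (from 154 rpm).
x = r cosθ ⇒ ẋ = −rω sinθ.
|v| = rω|sinθ| = 0.0656·16.13·|sin 124.9°| = 0.86766 m/s = 867.66 mm/s.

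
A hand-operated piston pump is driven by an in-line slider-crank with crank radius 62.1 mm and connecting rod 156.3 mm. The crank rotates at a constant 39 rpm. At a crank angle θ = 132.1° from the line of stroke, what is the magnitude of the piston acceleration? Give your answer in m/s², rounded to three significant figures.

0.720

ω = 2π·39/60 = 4.084 rad/s
x(θ) = r cosθ + √(L² − r² sin²θ); with ω constant, a = ω²·d²x/dθ².
d²x/dθ² = −r cosθ − r²(cos2θ)/√u − r⁴ sin²2θ/(4u^{3/2}),  u = L² − r² sin²θ = 0.0223066 m².
Substituting r = 0.0621 m, L = 0.1563 m, θ = 132.1°: d²x/dθ² = +0.043138 m.
a = ω²·d²x/dθ² = (4.084)²·(+0.043138) = +0.71953 m/s²;  |a| = 0.71953 m/s².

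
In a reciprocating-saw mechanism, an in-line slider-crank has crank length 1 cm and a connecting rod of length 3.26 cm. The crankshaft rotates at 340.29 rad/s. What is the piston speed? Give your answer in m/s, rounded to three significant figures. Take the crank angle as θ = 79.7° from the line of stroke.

3.54

ω = 340.3 rad/s
For an in-line slider-crank, x = r cosθ + √(L² − r² sin²θ), so v = −rω sinθ·[1 + r cosθ/√(L² − r² sin²θ)].
With r = 0.01 m, L = 0.0326 m, θ = 79.7°: √(L² − r² sin²θ) = 0.03108 m.
v = −0.01·340.3·0.98389·[1 + 0.01·0.17880/0.03108] = -3.5407 m/s.
|v| = 3.5407 m/s.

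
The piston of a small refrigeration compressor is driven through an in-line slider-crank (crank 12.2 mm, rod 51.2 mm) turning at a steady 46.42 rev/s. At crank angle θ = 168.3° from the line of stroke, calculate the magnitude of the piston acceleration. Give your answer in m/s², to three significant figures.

ω = 2π·46.4 = 291.7 rad/s
x(θ) = r cosθ + √(L² − r² sin²θ); with ω constant, a = ω²·d²x/dθ².
d²x/dθ² = −r cosθ − r²(cos2θ)/√u − r⁴ sin²2θ/(4u^{3/2}),  u = L² − r² sin²θ = 0.00261532 m².
Substituting r = 0.0122 m, L = 0.0512 m, θ = 168.3°: d²x/dθ² = +0.0092689 m.
a = ω²·d²x/dθ² = (291.7)²·(+0.0092689) = +788.5 m/s²;  |a| = 788.5 m/s².

788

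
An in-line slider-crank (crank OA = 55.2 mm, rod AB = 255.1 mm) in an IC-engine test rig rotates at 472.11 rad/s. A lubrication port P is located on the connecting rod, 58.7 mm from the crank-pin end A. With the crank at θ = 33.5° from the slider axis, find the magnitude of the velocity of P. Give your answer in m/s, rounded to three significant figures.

ω = 472.1 rad/s.  Crank-pin speed |V_A| = rω = 26.06 m/s, perpendicular to OA.
Rod angle: sinφ = −(r/L) sinθ ⇒ φ = -6.859°; ω_rod = −rω cosθ/√(L²−r²sin²θ) = -85.802 rad/s.
V_P = V_A + ω_rod × AP, with AP = 0.0587 m along the rod.
Components: V_Px = −rω sinθ − a·ω_rod·sinφ = -14.985 m/s;  V_Py = rω cosθ + a·ω_rod·cosφ = +16.731 m/s.
|V_P| = √(V_Px² + V_Py²) = 22.461 m/s.

22.5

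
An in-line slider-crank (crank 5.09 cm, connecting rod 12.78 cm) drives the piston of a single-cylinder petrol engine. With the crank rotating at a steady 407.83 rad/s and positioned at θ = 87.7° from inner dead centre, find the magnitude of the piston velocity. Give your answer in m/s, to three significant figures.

21.1

ω = 407.8 rad/s
For an in-line slider-crank, x = r cosθ + √(L² − r² sin²θ), so v = −rω sinθ·[1 + r cosθ/√(L² − r² sin²θ)].
With r = 0.0509 m, L = 0.1278 m, θ = 87.7°: √(L² − r² sin²θ) = 0.11724 m.
v = −0.0509·407.8·0.99919·[1 + 0.0509·0.04013/0.11724] = -21.103 m/s.
|v| = 21.103 m/s.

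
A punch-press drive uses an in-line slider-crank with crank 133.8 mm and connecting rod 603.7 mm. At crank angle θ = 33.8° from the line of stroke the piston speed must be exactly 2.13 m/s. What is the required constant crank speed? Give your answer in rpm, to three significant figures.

230

For an in-line slider-crank, |v_piston| = rω|sinθ|·[1 + r cosθ/√(L² − r² sin²θ)].
With r = 0.1338 m, L = 0.6037 m, θ = 33.8°: the bracketed kinematic factor |dx/dθ| = 0.088246 m.
ω = v/|dx/dθ| = 2.13/0.088246 = 24.137 rad/s.
N = 60ω/(2π) = 230.49 rpm.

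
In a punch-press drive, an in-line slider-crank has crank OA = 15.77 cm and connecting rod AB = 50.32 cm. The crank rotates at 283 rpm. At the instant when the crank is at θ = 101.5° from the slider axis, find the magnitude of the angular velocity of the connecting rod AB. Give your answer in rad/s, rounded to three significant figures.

ω = 29.64 rad/s (converted from 283 rpm).
The rod makes angle φ with the slider axis where L sinφ = r sinθ; differentiating, L cosφ·φ̇ = r ω cosθ.
L cosφ = √(L² − r² sin²θ) = 0.47888 m.
|ω_rod| = r ω |cosθ| / √(L² − r² sin²θ) = 0.1577·29.64·0.19937/0.47888 = 1.9457 rad/s.

1.95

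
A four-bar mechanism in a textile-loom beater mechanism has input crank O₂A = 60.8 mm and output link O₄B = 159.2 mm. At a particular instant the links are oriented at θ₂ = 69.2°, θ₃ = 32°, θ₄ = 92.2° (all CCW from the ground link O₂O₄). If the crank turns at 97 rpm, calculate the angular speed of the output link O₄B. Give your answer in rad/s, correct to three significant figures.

2.70

ω₂ = 10.16 rad/s (from 97 rpm).
Differentiating the loop-closure r₂e^{iθ₂}+r₃e^{iθ₃}=r₁+r₄e^{iθ₄} gives r₂ω₂e^{iθ₂}+r₃ω₃e^{iθ₃}=r₄ω₄e^{iθ₄}.
Eliminating the other unknown: ω₄ = r₂ω₂ sin(θ₂−θ₃) / [r₄ sin(θ₄−θ₃)].
Numerator sine = +0.60460; denominator sine = +0.86777.
Result = 0.0608·10.16·(+0.60460) / (0.1592·(+0.86777)) = +2.7029 rad/s; magnitude 2.7029 rad/s.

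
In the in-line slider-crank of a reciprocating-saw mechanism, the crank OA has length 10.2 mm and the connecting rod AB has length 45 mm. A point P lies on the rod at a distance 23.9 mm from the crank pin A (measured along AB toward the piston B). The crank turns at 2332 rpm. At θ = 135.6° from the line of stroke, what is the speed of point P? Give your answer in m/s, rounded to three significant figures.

1.80

ω = 244.2 rad/s.  Crank-pin speed |V_A| = rω = 2.4909 m/s, perpendicular to OA.
Rod angle: sinφ = −(r/L) sinθ ⇒ φ = -9.125°; ω_rod = −rω cosθ/√(L²−r²sin²θ) = +40.055 rad/s.
V_P = V_A + ω_rod × AP, with AP = 0.0239 m along the rod.
Components: V_Px = −rω sinθ − a·ω_rod·sinφ = -1.591 m/s;  V_Py = rω cosθ + a·ω_rod·cosφ = -0.83447 m/s.
|V_P| = √(V_Px² + V_Py²) = 1.7965 m/s.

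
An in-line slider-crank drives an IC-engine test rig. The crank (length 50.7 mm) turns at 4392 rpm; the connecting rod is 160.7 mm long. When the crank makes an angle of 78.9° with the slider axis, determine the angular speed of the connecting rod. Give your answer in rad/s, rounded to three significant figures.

ω = 459.9 rad/s (converted from 4392 rpm).
The rod makes angle φ with the slider axis where L sinφ = r sinθ; differentiating, L cosφ·φ̇ = r ω cosθ.
L cosφ = √(L² − r² sin²θ) = 0.1528 m.
|ω_rod| = r ω |cosθ| / √(L² − r² sin²θ) = 0.0507·459.9·0.19252/0.1528 = 29.379 rad/s.

29.4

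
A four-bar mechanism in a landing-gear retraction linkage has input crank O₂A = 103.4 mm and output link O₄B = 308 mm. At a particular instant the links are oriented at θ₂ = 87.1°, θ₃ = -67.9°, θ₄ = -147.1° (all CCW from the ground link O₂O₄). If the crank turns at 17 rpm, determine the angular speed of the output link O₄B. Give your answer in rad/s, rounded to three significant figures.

0.257

ω₂ = 1.78 rad/s (from 17 rpm).
Differentiating the loop-closure r₂e^{iθ₂}+r₃e^{iθ₃}=r₁+r₄e^{iθ₄} gives r₂ω₂e^{iθ₂}+r₃ω₃e^{iθ₃}=r₄ω₄e^{iθ₄}.
Eliminating the other unknown: ω₄ = r₂ω₂ sin(θ₂−θ₃) / [r₄ sin(θ₄−θ₃)].
Numerator sine = +0.42262; denominator sine = -0.98229.
Result = 0.1034·1.78·(+0.42262) / (0.308·(-0.98229)) = -0.25713 rad/s; magnitude 0.25713 rad/s.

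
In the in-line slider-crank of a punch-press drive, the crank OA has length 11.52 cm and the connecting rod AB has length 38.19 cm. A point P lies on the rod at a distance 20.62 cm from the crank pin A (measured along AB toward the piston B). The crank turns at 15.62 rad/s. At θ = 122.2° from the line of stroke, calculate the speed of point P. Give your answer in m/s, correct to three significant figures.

1.45

ω = 15.62 rad/s.  Crank-pin speed |V_A| = rω = 1.7994 m/s, perpendicular to OA.
Rod angle: sinφ = −(r/L) sinθ ⇒ φ = -14.789°; ω_rod = −rω cosθ/√(L²−r²sin²θ) = +2.5968 rad/s.
V_P = V_A + ω_rod × AP, with AP = 0.2062 m along the rod.
Components: V_Px = −rω sinθ − a·ω_rod·sinφ = -1.386 m/s;  V_Py = rω cosθ + a·ω_rod·cosφ = -0.44115 m/s.
|V_P| = √(V_Px² + V_Py²) = 1.4545 m/s.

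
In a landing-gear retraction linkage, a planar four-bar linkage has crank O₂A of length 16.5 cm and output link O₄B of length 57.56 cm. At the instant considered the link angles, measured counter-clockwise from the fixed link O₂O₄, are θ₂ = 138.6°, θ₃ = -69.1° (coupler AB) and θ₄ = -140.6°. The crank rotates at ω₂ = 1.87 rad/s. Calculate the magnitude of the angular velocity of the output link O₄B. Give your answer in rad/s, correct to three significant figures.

0.263

ω₂ = 1.87 rad/s
Differentiating the loop-closure r₂e^{iθ₂}+r₃e^{iθ₃}=r₁+r₄e^{iθ₄} gives r₂ω₂e^{iθ₂}+r₃ω₃e^{iθ₃}=r₄ω₄e^{iθ₄}.
Eliminating the other unknown: ω₄ = r₂ω₂ sin(θ₂−θ₃) / [r₄ sin(θ₄−θ₃)].
Numerator sine = -0.46484; denominator sine = -0.94832.
Result = 0.165·1.87·(-0.46484) / (0.5756·(-0.94832)) = +0.26276 rad/s; magnitude 0.26276 rad/s.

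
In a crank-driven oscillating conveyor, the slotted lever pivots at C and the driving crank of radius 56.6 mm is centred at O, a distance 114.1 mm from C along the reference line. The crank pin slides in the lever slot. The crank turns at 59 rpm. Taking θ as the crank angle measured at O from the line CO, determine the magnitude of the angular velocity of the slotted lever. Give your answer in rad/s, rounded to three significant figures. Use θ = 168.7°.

5.44

ω = 6.178 rad/s (from 59 rpm).
Crank pin A relative to C: A = (d + r cosθ, r sinθ); lever angle φ = atan2(r sinθ, d + r cosθ).
Differentiating tanφ: φ̇ = rω(d cosθ + r)/(d² + r² + 2dr cosθ).
d² + r² + 2dr cosθ = |CA|² = 0.00355663 m²;  d cosθ + r = -0.055288 m.
|ω_lever| = |0.0566·6.178·-0.055288| / 0.00355663 = 5.4361 rad/s.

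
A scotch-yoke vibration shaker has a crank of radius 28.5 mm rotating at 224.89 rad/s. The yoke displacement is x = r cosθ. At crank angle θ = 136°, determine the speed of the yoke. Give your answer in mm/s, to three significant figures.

ω = 224.9 rad/s
x = r cosθ ⇒ ẋ = −rω sinθ.
|v| = rω|sinθ| = 0.0285·224.9·|sin 136°| = 4.4523 m/s = 4452.3 mm/s.

4450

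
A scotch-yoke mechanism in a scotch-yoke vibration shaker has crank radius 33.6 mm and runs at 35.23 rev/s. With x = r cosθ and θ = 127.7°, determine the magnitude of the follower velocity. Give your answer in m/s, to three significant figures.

ω = 221.4 rad/s (from 35.23 rev/s).
x = r cosθ ⇒ ẋ = −rω sinθ.
|v| = rω|sinθ| = 0.0336·221.4·|sin 127.7°| = 5.8848 m/s.

5.88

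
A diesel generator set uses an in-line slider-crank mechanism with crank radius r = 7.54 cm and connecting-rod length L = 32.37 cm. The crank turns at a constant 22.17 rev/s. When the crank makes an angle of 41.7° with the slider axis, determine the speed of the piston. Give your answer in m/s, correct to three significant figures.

8.22

ω = 2π·22.2 = 139.3 rad/s
For an in-line slider-crank, x = r cosθ + √(L² − r² sin²θ), so v = −rω sinθ·[1 + r cosθ/√(L² − r² sin²θ)].
With r = 0.0754 m, L = 0.3237 m, θ = 41.7°: √(L² − r² sin²θ) = 0.31979 m.
v = −0.0754·139.3·0.66523·[1 + 0.0754·0.74664/0.31979] = -8.217 m/s.
|v| = 8.217 m/s.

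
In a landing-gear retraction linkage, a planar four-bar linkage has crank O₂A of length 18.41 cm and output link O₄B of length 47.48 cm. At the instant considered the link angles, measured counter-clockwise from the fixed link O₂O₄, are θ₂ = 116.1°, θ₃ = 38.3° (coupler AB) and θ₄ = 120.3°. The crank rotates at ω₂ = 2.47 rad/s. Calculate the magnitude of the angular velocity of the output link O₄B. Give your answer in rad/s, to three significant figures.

0.945

ω₂ = 2.47 rad/s
Differentiating the loop-closure r₂e^{iθ₂}+r₃e^{iθ₃}=r₁+r₄e^{iθ₄} gives r₂ω₂e^{iθ₂}+r₃ω₃e^{iθ₃}=r₄ω₄e^{iθ₄}.
Eliminating the other unknown: ω₄ = r₂ω₂ sin(θ₂−θ₃) / [r₄ sin(θ₄−θ₃)].
Numerator sine = +0.97742; denominator sine = +0.99027.
Result = 0.1841·2.47·(+0.97742) / (0.4748·(+0.99027)) = +0.94529 rad/s; magnitude 0.94529 rad/s.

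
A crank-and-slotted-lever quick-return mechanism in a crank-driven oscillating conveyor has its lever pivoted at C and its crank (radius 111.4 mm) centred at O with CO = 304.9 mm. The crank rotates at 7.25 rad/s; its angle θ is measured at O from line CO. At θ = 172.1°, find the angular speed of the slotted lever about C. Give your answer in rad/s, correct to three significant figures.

ω = 7.25 rad/s
Crank pin A relative to C: A = (d + r cosθ, r sinθ); lever angle φ = atan2(r sinθ, d + r cosθ).
Differentiating tanφ: φ̇ = rω(d cosθ + r)/(d² + r² + 2dr cosθ).
d² + r² + 2dr cosθ = |CA|² = 0.038087 m²;  d cosθ + r = -0.19061 m.
|ω_lever| = |0.1114·7.25·-0.19061| / 0.038087 = 4.0419 rad/s.

4.04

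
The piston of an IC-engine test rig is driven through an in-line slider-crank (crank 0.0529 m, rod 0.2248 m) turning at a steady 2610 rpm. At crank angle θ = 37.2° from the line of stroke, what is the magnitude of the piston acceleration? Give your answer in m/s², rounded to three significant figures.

3410

ω = 2π·2610/60 = 273.3 rad/s
x(θ) = r cosθ + √(L² − r² sin²θ); with ω constant, a = ω²·d²x/dθ².
d²x/dθ² = −r cosθ − r²(cos2θ)/√u − r⁴ sin²2θ/(4u^{3/2}),  u = L² − r² sin²θ = 0.0495121 m².
Substituting r = 0.0529 m, L = 0.2248 m, θ = 37.2°: d²x/dθ² = -0.045683 m.
a = ω²·d²x/dθ² = (273.3)²·(-0.045683) = -3412.7 m/s²;  |a| = 3412.7 m/s².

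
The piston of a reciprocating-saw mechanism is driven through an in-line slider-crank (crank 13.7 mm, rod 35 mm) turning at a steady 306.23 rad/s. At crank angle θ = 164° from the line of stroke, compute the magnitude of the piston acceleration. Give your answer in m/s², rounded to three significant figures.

ω = 306.2 rad/s
x(θ) = r cosθ + √(L² − r² sin²θ); with ω constant, a = ω²·d²x/dθ².
d²x/dθ² = −r cosθ − r²(cos2θ)/√u − r⁴ sin²2θ/(4u^{3/2}),  u = L² − r² sin²θ = 0.00121074 m².
Substituting r = 0.0137 m, L = 0.035 m, θ = 164°: d²x/dθ² = +0.0085362 m.
a = ω²·d²x/dθ² = (306.2)²·(+0.0085362) = +800.49 m/s²;  |a| = 800.49 m/s².

800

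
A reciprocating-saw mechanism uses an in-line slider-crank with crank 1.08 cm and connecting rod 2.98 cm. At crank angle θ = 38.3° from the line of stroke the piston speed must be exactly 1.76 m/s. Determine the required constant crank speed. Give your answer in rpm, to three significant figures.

For an in-line slider-crank, |v_piston| = rω|sinθ|·[1 + r cosθ/√(L² − r² sin²θ)].
With r = 0.0108 m, L = 0.0298 m, θ = 38.3°: the bracketed kinematic factor |dx/dθ| = 0.0086473 m.
ω = v/|dx/dθ| = 1.76/0.0086473 = 203.53 rad/s.
N = 60ω/(2π) = 1943.6 rpm.

1940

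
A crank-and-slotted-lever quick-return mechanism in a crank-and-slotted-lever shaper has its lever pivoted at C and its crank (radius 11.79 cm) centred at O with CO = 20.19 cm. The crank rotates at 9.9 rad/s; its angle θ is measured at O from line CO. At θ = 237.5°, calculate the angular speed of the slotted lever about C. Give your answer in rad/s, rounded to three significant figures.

0.378

ω = 9.9 rad/s
Crank pin A relative to C: A = (d + r cosθ, r sinθ); lever angle φ = atan2(r sinθ, d + r cosθ).
Differentiating tanφ: φ̇ = rω(d cosθ + r)/(d² + r² + 2dr cosθ).
d² + r² + 2dr cosθ = |CA|² = 0.0290842 m²;  d cosθ + r = +0.0094192 m.
|ω_lever| = |0.1179·9.9·+0.0094192| / 0.0290842 = 0.37801 rad/s.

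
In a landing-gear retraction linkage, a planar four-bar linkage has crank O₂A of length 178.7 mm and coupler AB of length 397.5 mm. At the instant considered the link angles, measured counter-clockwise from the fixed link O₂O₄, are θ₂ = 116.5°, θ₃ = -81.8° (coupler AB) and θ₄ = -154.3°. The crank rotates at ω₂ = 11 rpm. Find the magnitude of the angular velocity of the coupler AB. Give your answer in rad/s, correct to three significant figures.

0.543

ω₂ = 1.152 rad/s (from 11 rpm).
Differentiating the loop-closure r₂e^{iθ₂}+r₃e^{iθ₃}=r₁+r₄e^{iθ₄} gives r₂ω₂e^{iθ₂}+r₃ω₃e^{iθ₃}=r₄ω₄e^{iθ₄}.
Eliminating the other unknown: ω₃ = r₂ω₂ sin(θ₄−θ₂) / [r₃ sin(θ₃−θ₄)].
Numerator sine = +0.99990; denominator sine = +0.95372.
Result = 0.1787·1.152·(+0.99990) / (0.3975·(+0.95372)) = +0.54293 rad/s; magnitude 0.54293 rad/s.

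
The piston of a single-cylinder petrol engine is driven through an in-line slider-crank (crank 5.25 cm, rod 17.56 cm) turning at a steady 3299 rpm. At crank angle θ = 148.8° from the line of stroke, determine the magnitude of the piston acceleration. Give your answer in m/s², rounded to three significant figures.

ω = 2π·3299/60 = 345.5 rad/s
x(θ) = r cosθ + √(L² − r² sin²θ); with ω constant, a = ω²·d²x/dθ².
d²x/dθ² = −r cosθ − r²(cos2θ)/√u − r⁴ sin²2θ/(4u^{3/2}),  u = L² − r² sin²θ = 0.0300957 m².
Substituting r = 0.0525 m, L = 0.1756 m, θ = 148.8°: d²x/dθ² = +0.03726 m.
a = ω²·d²x/dθ² = (345.5)²·(+0.03726) = +4447 m/s²;  |a| = 4447 m/s².

4450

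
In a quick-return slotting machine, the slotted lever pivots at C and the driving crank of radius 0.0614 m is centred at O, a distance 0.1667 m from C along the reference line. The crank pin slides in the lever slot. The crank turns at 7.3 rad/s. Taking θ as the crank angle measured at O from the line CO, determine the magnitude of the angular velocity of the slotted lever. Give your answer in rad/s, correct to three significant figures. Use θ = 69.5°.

ω = 7.3 rad/s
Crank pin A relative to C: A = (d + r cosθ, r sinθ); lever angle φ = atan2(r sinθ, d + r cosθ).
Differentiating tanφ: φ̇ = rω(d cosθ + r)/(d² + r² + 2dr cosθ).
d² + r² + 2dr cosθ = |CA|² = 0.0387279 m²;  d cosθ + r = +0.11978 m.
|ω_lever| = |0.0614·7.3·+0.11978| / 0.0387279 = 1.3863 rad/s.

1.39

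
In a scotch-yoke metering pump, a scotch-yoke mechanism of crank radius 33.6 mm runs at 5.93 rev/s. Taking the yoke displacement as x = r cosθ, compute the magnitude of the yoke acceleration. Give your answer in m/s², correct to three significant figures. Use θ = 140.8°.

ω = 37.26 rad/s (from 5.93 rev/s).
x = r cosθ ⇒ ẍ = −rω² cosθ (ω constant).
|a| = rω²|cosθ| = 0.0336·(37.26)²·|cos 140.8°| = 36.148 m/s².

36.1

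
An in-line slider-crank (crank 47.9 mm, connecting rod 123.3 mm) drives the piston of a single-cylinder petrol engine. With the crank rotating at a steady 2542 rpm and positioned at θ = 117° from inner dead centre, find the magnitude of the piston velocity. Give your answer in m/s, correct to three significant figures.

9.23

ω = 2π·2542/60 = 266.2 rad/s
For an in-line slider-crank, x = r cosθ + √(L² − r² sin²θ), so v = −rω sinθ·[1 + r cosθ/√(L² − r² sin²θ)].
With r = 0.0479 m, L = 0.1233 m, θ = 117°: √(L² − r² sin²θ) = 0.11568 m.
v = −0.0479·266.2·0.89101·[1 + 0.0479·-0.45399/0.11568] = -9.2253 m/s.
|v| = 9.2253 m/s.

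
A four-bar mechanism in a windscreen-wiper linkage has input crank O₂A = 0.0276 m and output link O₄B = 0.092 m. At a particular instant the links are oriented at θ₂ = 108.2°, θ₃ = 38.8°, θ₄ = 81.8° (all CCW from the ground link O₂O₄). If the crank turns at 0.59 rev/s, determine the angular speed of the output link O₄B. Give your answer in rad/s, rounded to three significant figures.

1.53

ω₂ = 3.707 rad/s (from 0.59 rev/s).
Differentiating the loop-closure r₂e^{iθ₂}+r₃e^{iθ₃}=r₁+r₄e^{iθ₄} gives r₂ω₂e^{iθ₂}+r₃ω₃e^{iθ₃}=r₄ω₄e^{iθ₄}.
Eliminating the other unknown: ω₄ = r₂ω₂ sin(θ₂−θ₃) / [r₄ sin(θ₄−θ₃)].
Numerator sine = +0.93606; denominator sine = +0.68200.
Result = 0.0276·3.707·(+0.93606) / (0.092·(+0.68200)) = +1.5264 rad/s; magnitude 1.5264 rad/s.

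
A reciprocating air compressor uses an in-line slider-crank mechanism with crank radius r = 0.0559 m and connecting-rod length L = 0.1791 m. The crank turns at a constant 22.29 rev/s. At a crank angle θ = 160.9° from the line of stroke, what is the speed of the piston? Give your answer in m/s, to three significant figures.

ω = 2π·22.3 = 140.1 rad/s
For an in-line slider-crank, x = r cosθ + √(L² − r² sin²θ), so v = −rω sinθ·[1 + r cosθ/√(L² − r² sin²θ)].
With r = 0.0559 m, L = 0.1791 m, θ = 160.9°: √(L² − r² sin²θ) = 0.17816 m.
v = −0.0559·140.1·0.32722·[1 + 0.0559·-0.94495/0.17816] = -1.8022 m/s.
|v| = 1.8022 m/s.

1.80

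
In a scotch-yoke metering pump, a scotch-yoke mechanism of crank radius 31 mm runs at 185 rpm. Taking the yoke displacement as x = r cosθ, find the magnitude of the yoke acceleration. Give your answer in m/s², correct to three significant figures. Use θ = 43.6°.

8.43

ω = 19.37 rad/s (from 185 rpm).
x = r cosθ ⇒ ẍ = −rω² cosθ (ω constant).
|a| = rω²|cosθ| = 0.031·(19.37)²·|cos 43.6°| = 8.4257 m/s².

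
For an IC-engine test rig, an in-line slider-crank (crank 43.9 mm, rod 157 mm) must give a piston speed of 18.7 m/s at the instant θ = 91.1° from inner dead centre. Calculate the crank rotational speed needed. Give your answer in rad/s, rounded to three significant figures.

For an in-line slider-crank, |v_piston| = rω|sinθ|·[1 + r cosθ/√(L² − r² sin²θ)].
With r = 0.0439 m, L = 0.157 m, θ = 91.1°: the bracketed kinematic factor |dx/dθ| = 0.043647 m.
ω = v/|dx/dθ| = 18.7/0.043647 = 428.44 rad/s.

428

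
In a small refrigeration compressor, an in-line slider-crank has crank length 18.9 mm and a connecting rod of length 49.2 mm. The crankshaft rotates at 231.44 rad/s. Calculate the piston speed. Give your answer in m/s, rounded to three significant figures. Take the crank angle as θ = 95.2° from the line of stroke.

4.19

ω = 231.4 rad/s
For an in-line slider-crank, x = r cosθ + √(L² − r² sin²θ), so v = −rω sinθ·[1 + r cosθ/√(L² − r² sin²θ)].
With r = 0.0189 m, L = 0.0492 m, θ = 95.2°: √(L² − r² sin²θ) = 0.045457 m.
v = −0.0189·231.4·0.99588·[1 + 0.0189·-0.09063/0.045457] = -4.1921 m/s.
|v| = 4.1921 m/s.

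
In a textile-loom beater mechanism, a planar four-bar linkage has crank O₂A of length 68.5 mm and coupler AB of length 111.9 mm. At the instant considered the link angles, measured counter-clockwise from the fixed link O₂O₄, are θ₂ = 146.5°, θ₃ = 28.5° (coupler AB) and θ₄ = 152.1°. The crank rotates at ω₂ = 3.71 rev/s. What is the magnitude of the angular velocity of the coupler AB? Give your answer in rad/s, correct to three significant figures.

ω₂ = 23.31 rad/s (from 3.71 rev/s).
Differentiating the loop-closure r₂e^{iθ₂}+r₃e^{iθ₃}=r₁+r₄e^{iθ₄} gives r₂ω₂e^{iθ₂}+r₃ω₃e^{iθ₃}=r₄ω₄e^{iθ₄}.
Eliminating the other unknown: ω₃ = r₂ω₂ sin(θ₄−θ₂) / [r₃ sin(θ₃−θ₄)].
Numerator sine = +0.09758; denominator sine = -0.83292.
Result = 0.0685·23.31·(+0.09758) / (0.1119·(-0.83292)) = -1.6718 rad/s; magnitude 1.6718 rad/s.

1.67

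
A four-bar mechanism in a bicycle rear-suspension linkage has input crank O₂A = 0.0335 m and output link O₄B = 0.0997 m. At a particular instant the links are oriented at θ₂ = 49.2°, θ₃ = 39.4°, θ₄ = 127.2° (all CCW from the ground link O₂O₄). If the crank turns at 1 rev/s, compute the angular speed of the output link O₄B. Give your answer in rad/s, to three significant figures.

0.360

ω₂ = 6.283 rad/s (from 1 rev/s).
Differentiating the loop-closure r₂e^{iθ₂}+r₃e^{iθ₃}=r₁+r₄e^{iθ₄} gives r₂ω₂e^{iθ₂}+r₃ω₃e^{iθ₃}=r₄ω₄e^{iθ₄}.
Eliminating the other unknown: ω₄ = r₂ω₂ sin(θ₂−θ₃) / [r₄ sin(θ₄−θ₃)].
Numerator sine = +0.17021; denominator sine = +0.99926.
Result = 0.0335·6.283·(+0.17021) / (0.0997·(+0.99926)) = +0.35961 rad/s; magnitude 0.35961 rad/s.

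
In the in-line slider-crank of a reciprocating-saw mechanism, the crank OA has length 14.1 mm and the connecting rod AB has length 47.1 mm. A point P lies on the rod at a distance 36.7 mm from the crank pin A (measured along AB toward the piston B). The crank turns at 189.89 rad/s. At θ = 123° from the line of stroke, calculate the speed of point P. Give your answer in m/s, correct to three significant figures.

1.98

ω = 189.9 rad/s.  Crank-pin speed |V_A| = rω = 2.6774 m/s, perpendicular to OA.
Rod angle: sinφ = −(r/L) sinθ ⇒ φ = -14.541°; ω_rod = −rω cosθ/√(L²−r²sin²θ) = +31.985 rad/s.
V_P = V_A + ω_rod × AP, with AP = 0.0367 m along the rod.
Components: V_Px = −rω sinθ − a·ω_rod·sinφ = -1.9508 m/s;  V_Py = rω cosθ + a·ω_rod·cosφ = -0.32199 m/s.
|V_P| = √(V_Px² + V_Py²) = 1.9772 m/s.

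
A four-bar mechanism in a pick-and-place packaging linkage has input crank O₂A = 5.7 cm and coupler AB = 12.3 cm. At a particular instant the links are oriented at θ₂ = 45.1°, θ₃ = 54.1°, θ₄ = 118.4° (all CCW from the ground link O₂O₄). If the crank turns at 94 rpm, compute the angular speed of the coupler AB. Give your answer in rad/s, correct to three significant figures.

ω₂ = 9.844 rad/s (from 94 rpm).
Differentiating the loop-closure r₂e^{iθ₂}+r₃e^{iθ₃}=r₁+r₄e^{iθ₄} gives r₂ω₂e^{iθ₂}+r₃ω₃e^{iθ₃}=r₄ω₄e^{iθ₄}.
Eliminating the other unknown: ω₃ = r₂ω₂ sin(θ₄−θ₂) / [r₃ sin(θ₃−θ₄)].
Numerator sine = +0.95782; denominator sine = -0.90108.
Result = 0.057·9.844·(+0.95782) / (0.123·(-0.90108)) = -4.849 rad/s; magnitude 4.849 rad/s.

4.85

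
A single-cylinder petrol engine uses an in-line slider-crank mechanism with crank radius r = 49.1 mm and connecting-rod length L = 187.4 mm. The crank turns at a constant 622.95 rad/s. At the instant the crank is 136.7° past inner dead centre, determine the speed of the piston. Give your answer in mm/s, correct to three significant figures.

16900

ω = 623 rad/s
For an in-line slider-crank, x = r cosθ + √(L² − r² sin²θ), so v = −rω sinθ·[1 + r cosθ/√(L² − r² sin²θ)].
With r = 0.0491 m, L = 0.1874 m, θ = 136.7°: √(L² − r² sin²θ) = 0.18435 m.
v = −0.0491·623·0.68582·[1 + 0.0491·-0.72777/0.18435] = -16.911 m/s.
|v| = 16.911 m/s = 16911 mm/s.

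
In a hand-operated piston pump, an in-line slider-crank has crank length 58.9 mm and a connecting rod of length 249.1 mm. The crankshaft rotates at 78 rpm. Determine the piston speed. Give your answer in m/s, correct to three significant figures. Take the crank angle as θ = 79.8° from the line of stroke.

0.494

ω = 2π·78/60 = 8.168 rad/s
For an in-line slider-crank, x = r cosθ + √(L² − r² sin²θ), so v = −rω sinθ·[1 + r cosθ/√(L² − r² sin²θ)].
With r = 0.0589 m, L = 0.2491 m, θ = 79.8°: √(L² − r² sin²θ) = 0.24226 m.
v = −0.0589·8.168·0.98420·[1 + 0.0589·0.17708/0.24226] = -0.49389 m/s.
|v| = 0.49389 m/s.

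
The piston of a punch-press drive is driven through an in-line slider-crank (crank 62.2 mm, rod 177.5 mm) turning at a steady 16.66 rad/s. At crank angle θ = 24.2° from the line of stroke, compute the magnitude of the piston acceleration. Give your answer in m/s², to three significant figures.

19.9

ω = 16.66 rad/s
x(θ) = r cosθ + √(L² − r² sin²θ); with ω constant, a = ω²·d²x/dθ².
d²x/dθ² = −r cosθ − r²(cos2θ)/√u − r⁴ sin²2θ/(4u^{3/2}),  u = L² − r² sin²θ = 0.0308561 m².
Substituting r = 0.0622 m, L = 0.1775 m, θ = 24.2°: d²x/dθ² = -0.071743 m.
a = ω²·d²x/dθ² = (16.66)²·(-0.071743) = -19.913 m/s²;  |a| = 19.913 m/s².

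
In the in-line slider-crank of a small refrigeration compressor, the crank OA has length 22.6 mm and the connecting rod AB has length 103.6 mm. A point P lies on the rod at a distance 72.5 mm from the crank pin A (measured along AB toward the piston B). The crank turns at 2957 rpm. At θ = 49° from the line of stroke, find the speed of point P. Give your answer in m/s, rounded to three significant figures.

ω = 309.7 rad/s.  Crank-pin speed |V_A| = rω = 6.9982 m/s, perpendicular to OA.
Rod angle: sinφ = −(r/L) sinθ ⇒ φ = -9.476°; ω_rod = −rω cosθ/√(L²−r²sin²θ) = -44.93 rad/s.
V_P = V_A + ω_rod × AP, with AP = 0.0725 m along the rod.
Components: V_Px = −rω sinθ − a·ω_rod·sinφ = -5.8179 m/s;  V_Py = rω cosθ + a·ω_rod·cosφ = +1.3783 m/s.
|V_P| = √(V_Px² + V_Py²) = 5.979 m/s.

5.98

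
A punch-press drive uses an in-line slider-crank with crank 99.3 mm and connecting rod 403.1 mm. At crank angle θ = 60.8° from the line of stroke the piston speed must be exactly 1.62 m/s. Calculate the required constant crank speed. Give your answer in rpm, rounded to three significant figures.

For an in-line slider-crank, |v_piston| = rω|sinθ|·[1 + r cosθ/√(L² − r² sin²θ)].
With r = 0.0993 m, L = 0.4031 m, θ = 60.8°: the bracketed kinematic factor |dx/dθ| = 0.097348 m.
ω = v/|dx/dθ| = 1.62/0.097348 = 16.641 rad/s.
N = 60ω/(2π) = 158.91 rpm.

159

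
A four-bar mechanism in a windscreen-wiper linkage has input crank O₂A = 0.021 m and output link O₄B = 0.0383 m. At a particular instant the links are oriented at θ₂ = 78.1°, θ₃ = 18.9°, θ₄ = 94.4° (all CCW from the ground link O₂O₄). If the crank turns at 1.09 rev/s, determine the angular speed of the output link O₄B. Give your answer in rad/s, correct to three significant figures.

3.33

ω₂ = 6.849 rad/s (from 1.09 rev/s).
Differentiating the loop-closure r₂e^{iθ₂}+r₃e^{iθ₃}=r₁+r₄e^{iθ₄} gives r₂ω₂e^{iθ₂}+r₃ω₃e^{iθ₃}=r₄ω₄e^{iθ₄}.
Eliminating the other unknown: ω₄ = r₂ω₂ sin(θ₂−θ₃) / [r₄ sin(θ₄−θ₃)].
Numerator sine = +0.85896; denominator sine = +0.96815.
Result = 0.021·6.849·(+0.85896) / (0.0383·(+0.96815)) = +3.3316 rad/s; magnitude 3.3316 rad/s.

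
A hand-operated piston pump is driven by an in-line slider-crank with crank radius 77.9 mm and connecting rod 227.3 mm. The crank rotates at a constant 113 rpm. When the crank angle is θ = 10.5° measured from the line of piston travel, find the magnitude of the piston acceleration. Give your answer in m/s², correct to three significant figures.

14.2

ω = 2π·113/60 = 11.83 rad/s
x(θ) = r cosθ + √(L² − r² sin²θ); with ω constant, a = ω²·d²x/dθ².
d²x/dθ² = −r cosθ − r²(cos2θ)/√u − r⁴ sin²2θ/(4u^{3/2}),  u = L² − r² sin²θ = 0.0514638 m².
Substituting r = 0.0779 m, L = 0.2273 m, θ = 10.5°: d²x/dθ² = -0.10167 m.
a = ω²·d²x/dθ² = (11.83)²·(-0.10167) = -14.237 m/s²;  |a| = 14.237 m/s².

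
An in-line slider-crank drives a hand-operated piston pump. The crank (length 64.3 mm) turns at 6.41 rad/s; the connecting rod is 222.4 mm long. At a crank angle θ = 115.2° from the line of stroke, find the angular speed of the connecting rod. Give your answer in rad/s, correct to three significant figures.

ω = 6.41 rad/s
The rod makes angle φ with the slider axis where L sinφ = r sinθ; differentiating, L cosφ·φ̇ = r ω cosθ.
L cosφ = √(L² − r² sin²θ) = 0.21466 m.
|ω_rod| = r ω |cosθ| / √(L² − r² sin²θ) = 0.0643·6.41·0.42578/0.21466 = 0.81755 rad/s.

0.818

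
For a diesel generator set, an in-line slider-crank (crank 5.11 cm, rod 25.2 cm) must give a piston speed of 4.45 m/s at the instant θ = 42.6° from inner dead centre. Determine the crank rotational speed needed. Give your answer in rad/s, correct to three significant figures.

For an in-line slider-crank, |v_piston| = rω|sinθ|·[1 + r cosθ/√(L² − r² sin²θ)].
With r = 0.0511 m, L = 0.252 m, θ = 42.6°: the bracketed kinematic factor |dx/dθ| = 0.0398 m.
ω = v/|dx/dθ| = 4.45/0.0398 = 111.81 rad/s.

112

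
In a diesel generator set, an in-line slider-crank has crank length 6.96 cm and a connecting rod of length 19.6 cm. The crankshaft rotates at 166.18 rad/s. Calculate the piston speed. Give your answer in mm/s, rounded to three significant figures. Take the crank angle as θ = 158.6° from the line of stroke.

2810

ω = 166.2 rad/s
For an in-line slider-crank, x = r cosθ + √(L² − r² sin²θ), so v = −rω sinθ·[1 + r cosθ/√(L² − r² sin²θ)].
With r = 0.0696 m, L = 0.196 m, θ = 158.6°: √(L² − r² sin²θ) = 0.19435 m.
v = −0.0696·166.2·0.36488·[1 + 0.0696·-0.93106/0.19435] = -2.8131 m/s.
|v| = 2.8131 m/s = 2813.1 mm/s.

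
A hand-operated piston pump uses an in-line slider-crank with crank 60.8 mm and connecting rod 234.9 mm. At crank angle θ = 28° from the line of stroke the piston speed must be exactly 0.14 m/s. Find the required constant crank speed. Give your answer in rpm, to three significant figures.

38.1

For an in-line slider-crank, |v_piston| = rω|sinθ|·[1 + r cosθ/√(L² − r² sin²θ)].
With r = 0.0608 m, L = 0.2349 m, θ = 28°: the bracketed kinematic factor |dx/dθ| = 0.035116 m.
ω = v/|dx/dθ| = 0.14/0.035116 = 3.9868 rad/s.
N = 60ω/(2π) = 38.071 rpm.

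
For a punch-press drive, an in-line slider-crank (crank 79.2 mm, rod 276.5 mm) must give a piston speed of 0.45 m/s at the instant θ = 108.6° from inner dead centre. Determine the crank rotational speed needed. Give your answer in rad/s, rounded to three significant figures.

For an in-line slider-crank, |v_piston| = rω|sinθ|·[1 + r cosθ/√(L² − r² sin²θ)].
With r = 0.0792 m, L = 0.2765 m, θ = 108.6°: the bracketed kinematic factor |dx/dθ| = 0.067938 m.
ω = v/|dx/dθ| = 0.45/0.067938 = 6.6237 rad/s.

6.62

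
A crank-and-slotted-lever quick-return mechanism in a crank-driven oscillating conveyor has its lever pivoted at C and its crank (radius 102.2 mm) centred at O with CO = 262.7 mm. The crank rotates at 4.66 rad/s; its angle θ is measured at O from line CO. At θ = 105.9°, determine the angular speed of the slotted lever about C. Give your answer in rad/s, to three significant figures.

0.222

ω = 4.66 rad/s
Crank pin A relative to C: A = (d + r cosθ, r sinθ); lever angle φ = atan2(r sinθ, d + r cosθ).
Differentiating tanφ: φ̇ = rω(d cosθ + r)/(d² + r² + 2dr cosθ).
d² + r² + 2dr cosθ = |CA|² = 0.0647456 m²;  d cosθ + r = +0.030231 m.
|ω_lever| = |0.1022·4.66·+0.030231| / 0.0647456 = 0.22237 rad/s.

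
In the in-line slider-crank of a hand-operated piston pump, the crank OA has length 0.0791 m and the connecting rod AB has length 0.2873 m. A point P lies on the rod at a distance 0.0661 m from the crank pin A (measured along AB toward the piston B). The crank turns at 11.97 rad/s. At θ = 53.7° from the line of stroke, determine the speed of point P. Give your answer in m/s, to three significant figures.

ω = 11.97 rad/s.  Crank-pin speed |V_A| = rω = 0.94683 m/s, perpendicular to OA.
Rod angle: sinφ = −(r/L) sinθ ⇒ φ = -12.820°; ω_rod = −rω cosθ/√(L²−r²sin²θ) = -2.0009 rad/s.
V_P = V_A + ω_rod × AP, with AP = 0.0661 m along the rod.
Components: V_Px = −rω sinθ − a·ω_rod·sinφ = -0.79242 m/s;  V_Py = rω cosθ + a·ω_rod·cosφ = +0.43157 m/s.
|V_P| = √(V_Px² + V_Py²) = 0.90232 m/s.

0.902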